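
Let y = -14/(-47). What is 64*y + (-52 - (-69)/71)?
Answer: -106665/3337 ≈ -31.964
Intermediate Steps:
y = 14/47 (y = -14*(-1/47) = 14/47 ≈ 0.29787)
64*y + (-52 - (-69)/71) = 64*(14/47) + (-52 - (-69)/71) = 896/47 + (-52 - (-69)/71) = 896/47 + (-52 - 1*(-69/71)) = 896/47 + (-52 + 69/71) = 896/47 - 3623/71 = -106665/3337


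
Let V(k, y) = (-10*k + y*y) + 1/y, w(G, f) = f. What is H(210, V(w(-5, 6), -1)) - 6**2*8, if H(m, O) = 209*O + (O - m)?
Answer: -13098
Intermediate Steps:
V(k, y) = 1/y + y**2 - 10*k (V(k, y) = (-10*k + y**2) + 1/y = (y**2 - 10*k) + 1/y = 1/y + y**2 - 10*k)
H(m, O) = -m + 210*O
H(210, V(w(-5, 6), -1)) - 6**2*8 = (-1*210 + 210*(1/(-1) + (-1)**2 - 10*6)) - 6**2*8 = (-210 + 210*(-1 + 1 - 60)) - 36*8 = (-210 + 210*(-60)) - 1*288 = (-210 - 12600) - 288 = -12810 - 288 = -13098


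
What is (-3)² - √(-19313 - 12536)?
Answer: 9 - I*√31849 ≈ 9.0 - 178.46*I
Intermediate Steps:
(-3)² - √(-19313 - 12536) = 9 - √(-31849) = 9 - I*√31849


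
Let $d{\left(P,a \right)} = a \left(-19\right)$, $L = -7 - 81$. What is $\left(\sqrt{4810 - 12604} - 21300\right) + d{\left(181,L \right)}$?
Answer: $-19628 + 3 i \sqrt{866} \approx -19628.0 + 88.284 i$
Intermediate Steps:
$L = -88$ ($L = -7 - 81 = -88$)
$d{\left(P,a \right)} = - 19 a$
$\left(\sqrt{4810 - 12604} - 21300\right) + d{\left(181,L \right)} = \left(\sqrt{4810 - 12604} - 21300\right) - -1672 = \left(\sqrt{-7794} - 21300\right) + 1672 = \left(3 i \sqrt{866} - 21300\right) + 1672 = \left(-21300 + 3 i \sqrt{866}\right) + 1672 = -19628 + 3 i \sqrt{866}$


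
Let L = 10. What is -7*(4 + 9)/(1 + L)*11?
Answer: -91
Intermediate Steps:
-7*(4 + 9)/(1 + L)*11 = -7*(4 + 9)/(1 + 10)*11 = -91/11*11 = -91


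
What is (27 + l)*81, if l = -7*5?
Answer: -648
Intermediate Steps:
l = -35
(27 + l)*81 = (27 - 35)*81 = -8*81 = -648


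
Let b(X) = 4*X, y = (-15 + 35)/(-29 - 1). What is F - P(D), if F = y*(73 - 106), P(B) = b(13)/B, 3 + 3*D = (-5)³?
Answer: 743/32 ≈ 23.219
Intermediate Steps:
y = -⅔ (y = 20/(-30) = 20*(-1/30) = -⅔ ≈ -0.66667)
D = -128/3 (D = -1 + (⅓)*(-5)³ = -1 + (⅓)*(-125) = -1 - 125/3 = -128/3 ≈ -42.667)
P(B) = 52/B (P(B) = (4*13)/B = 52/B)
F = 22 (F = -2*(73 - 106)/3 = -⅔*(-33) = 22)
F - P(D) = 22 - 52/(-128/3) = 22 - 52*(-3)/128 = 22 - 1*(-39/32) = 22 + 39/32 = 743/32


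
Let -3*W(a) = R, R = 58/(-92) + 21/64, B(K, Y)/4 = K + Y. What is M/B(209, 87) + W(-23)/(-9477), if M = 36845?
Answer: 48186832505/1548465984 ≈ 31.119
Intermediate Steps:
B(K, Y) = 4*K + 4*Y (B(K, Y) = 4*(K + Y) = 4*K + 4*Y)
R = -445/1472 (R = 58*(-1/92) + 21*(1/64) = -29/46 + 21/64 = -445/1472 ≈ -0.30231)
W(a) = 445/4416 (W(a) = -⅓*(-445/1472) = 445/4416)
M/B(209, 87) + W(-23)/(-9477) = 36845/(4*209 + 4*87) + (445/4416)/(-9477) = 36845/(836 + 348) + (445/4416)*(-1/9477) = 36845/1184 - 445/41850432 = 48186832505/1548465984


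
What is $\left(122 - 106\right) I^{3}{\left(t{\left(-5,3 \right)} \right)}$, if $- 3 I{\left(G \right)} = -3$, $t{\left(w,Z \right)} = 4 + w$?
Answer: $16$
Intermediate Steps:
$I{\left(G \right)} = 1$ ($I{\left(G \right)} = \left(- \frac{1}{3}\right) \left(-3\right) = 1$)
$\left(122 - 106\right) I^{3}{\left(t{\left(-5,3 \right)} \right)} = \left(122 - 106\right) 1^{3} = 16 \cdot 1 = 16$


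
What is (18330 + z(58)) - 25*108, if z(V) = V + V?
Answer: 15746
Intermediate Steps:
z(V) = 2*V
(18330 + z(58)) - 25*108 = (18330 + 2*58) - 25*108 = (18330 + 116) - 2700 = 18446 - 2700 = 15746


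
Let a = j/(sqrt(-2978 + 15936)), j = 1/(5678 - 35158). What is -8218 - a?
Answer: -8218 + sqrt(12958)/382001840 ≈ -8218.0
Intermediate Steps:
j = -1/29480 (j = 1/(-29480) = -1/29480 ≈ -3.3921e-5)
a = -sqrt(12958)/382001840 (a = -1/(29480*sqrt(-2978 + 15936)) = -sqrt(12958)/12958/29480 = -sqrt(12958)/382001840 ≈ -2.9799e-7)
-8218 - a = -8218 - (-1)*sqrt(12958)/382001840 = -8218 + sqrt(12958)/382001840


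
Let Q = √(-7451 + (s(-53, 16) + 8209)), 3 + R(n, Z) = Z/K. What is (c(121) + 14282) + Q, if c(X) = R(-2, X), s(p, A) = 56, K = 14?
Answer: 200027/14 + √814 ≈ 14316.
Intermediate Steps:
R(n, Z) = -3 + Z/14
c(X) = -3 + X/14
Q = √814 (Q = √(-7451 + (56 + 8209)) = √(-7451 + 8265) = √814 ≈ 28.531)
(c(121) + 14282) + Q = ((-3 + (1/14)*121) + 14282) + √814 = ((-3 + 121/14) + 14282) + √814 = (79/14 + 14282) + √814 = 200027/14 + √814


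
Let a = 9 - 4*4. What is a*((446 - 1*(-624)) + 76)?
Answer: -8022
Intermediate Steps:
a = -7 (a = 9 - 16 = -7)
a*((446 - 1*(-624)) + 76) = -7*((446 - 1*(-624)) + 76) = -7*((446 + 624) + 76) = -7*(1070 + 76) = -7*1146 = -8022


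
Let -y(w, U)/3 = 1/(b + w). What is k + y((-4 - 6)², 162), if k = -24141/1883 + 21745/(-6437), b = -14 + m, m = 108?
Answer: -38126604301/2351448974 ≈ -16.214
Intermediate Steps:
b = 94 (b = -14 + 108 = 94)
y(w, U) = -3/(94 + w)
k = -196341452/12120871 (k = -24141*1/1883 + 21745*(-1/6437) = -24141/1883 - 21745/6437 = -196341452/12120871 ≈ -16.199)
k + y((-4 - 6)², 162) = -196341452/12120871 - 3/(94 + (-4 - 6)²) = -196341452/12120871 - 3/(94 + (-10)²) = -196341452/12120871 - 3/(94 + 100) = -196341452/12120871 - 3/194 = -38126604301/2351448974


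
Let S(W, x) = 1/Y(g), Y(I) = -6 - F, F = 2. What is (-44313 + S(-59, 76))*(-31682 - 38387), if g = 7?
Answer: 24839810845/8 ≈ 3.1050e+9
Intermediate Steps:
Y(I) = -8 (Y(I) = -6 - 1*2 = -6 - 2 = -8)
S(W, x) = -⅛ (S(W, x) = 1/(-8) = -⅛)
(-44313 + S(-59, 76))*(-31682 - 38387) = (-44313 - ⅛)*(-31682 - 38387) = -354505/8*(-70069) = 24839810845/8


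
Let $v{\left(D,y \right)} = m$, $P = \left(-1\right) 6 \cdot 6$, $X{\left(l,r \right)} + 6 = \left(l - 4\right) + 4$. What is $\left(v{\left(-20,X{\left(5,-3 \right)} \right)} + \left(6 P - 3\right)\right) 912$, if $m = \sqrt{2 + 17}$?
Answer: $-199728 + 912 \sqrt{19} \approx -1.9575 \cdot 10^{5}$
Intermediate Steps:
$X{\left(l,r \right)} = -6 + l$ ($X{\left(l,r \right)} = -6 + \left(\left(l - 4\right) + 4\right) = -6 + \left(\left(-4 + l\right) + 4\right) = -6 + l$)
$P = -36$ ($P = \left(-6\right) 6 = -36$)
$m = \sqrt{19} \approx 4.3589$
$v{\left(D,y \right)} = \sqrt{19}$
$\left(v{\left(-20,X{\left(5,-3 \right)} \right)} + \left(6 P - 3\right)\right) 912 = \left(\sqrt{19} + \left(6 \left(-36\right) - 3\right)\right) 912 = \left(\sqrt{19} - 219\right) 912 = \left(-219 + \sqrt{19}\right) 912 = -199728 + 912 \sqrt{19}$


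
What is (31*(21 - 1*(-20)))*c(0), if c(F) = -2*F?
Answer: 0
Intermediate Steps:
(31*(21 - 1*(-20)))*c(0) = (31*(21 - 1*(-20)))*(-2*0) = (31*(21 + 20))*0 = (31*41)*0 = 1271*0 = 0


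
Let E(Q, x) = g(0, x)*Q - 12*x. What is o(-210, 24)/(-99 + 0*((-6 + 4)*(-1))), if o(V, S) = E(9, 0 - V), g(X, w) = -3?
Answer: 283/11 ≈ 25.727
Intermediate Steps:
E(Q, x) = -12*x - 3*Q (E(Q, x) = -3*Q - 12*x = -12*x - 3*Q)
o(V, S) = -27 + 12*V (o(V, S) = -12*(0 - V) - 3*9 = -(-12)*V - 27 = 12*V - 27 = -27 + 12*V)
o(-210, 24)/(-99 + 0*((-6 + 4)*(-1))) = (-27 + 12*(-210))/(-99 + 0*((-6 + 4)*(-1))) = (-27 - 2520)/(-99 + 0*(-2*(-1))) = -2547/(-99 + 0*2) = -2547/(-99 + 0) = -2547/(-99) = -2547*(-1/99) = 283/11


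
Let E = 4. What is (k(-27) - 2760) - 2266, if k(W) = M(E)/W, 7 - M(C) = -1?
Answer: -135710/27 ≈ -5026.3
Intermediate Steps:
M(C) = 8 (M(C) = 7 - 1*(-1) = 7 + 1 = 8)
k(W) = 8/W
(k(-27) - 2760) - 2266 = (8/(-27) - 2760) - 2266 = (8*(-1/27) - 2760) - 2266 = (-8/27 - 2760) - 2266 = -74528/27 - 2266 = -135710/27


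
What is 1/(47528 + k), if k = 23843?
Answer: 1/71371 ≈ 1.4011e-5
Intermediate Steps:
1/(47528 + k) = 1/(47528 + 23843) = 1/71371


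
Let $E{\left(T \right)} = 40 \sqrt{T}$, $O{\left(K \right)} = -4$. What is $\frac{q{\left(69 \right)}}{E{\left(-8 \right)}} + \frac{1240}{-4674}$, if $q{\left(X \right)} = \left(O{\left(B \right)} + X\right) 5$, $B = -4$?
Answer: $- \frac{620}{2337} - \frac{65 i \sqrt{2}}{32} \approx -0.2653 - 2.8726 i$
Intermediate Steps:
$q{\left(X \right)} = -20 + 5 X$ ($q{\left(X \right)} = \left(-4 + X\right) 5 = -20 + 5 X$)
$\frac{q{\left(69 \right)}}{E{\left(-8 \right)}} + \frac{1240}{-4674} = \frac{-20 + 5 \cdot 69}{40 \sqrt{-8}} + \frac{1240}{-4674} = \frac{-20 + 345}{40 \cdot 2 i \sqrt{2}} + 1240 \left(- \frac{1}{4674}\right) = \frac{325}{80 i \sqrt{2}} - \frac{620}{2337} = 325 \left(- \frac{i \sqrt{2}}{160}\right) - \frac{620}{2337} = - \frac{65 i \sqrt{2}}{32} - \frac{620}{2337} = - \frac{620}{2337} - \frac{65 i \sqrt{2}}{32}$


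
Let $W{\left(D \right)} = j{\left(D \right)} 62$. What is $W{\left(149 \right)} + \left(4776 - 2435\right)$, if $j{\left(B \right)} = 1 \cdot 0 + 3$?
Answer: $2527$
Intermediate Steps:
$j{\left(B \right)} = 3$ ($j{\left(B \right)} = 0 + 3 = 3$)
$W{\left(D \right)} = 186$ ($W{\left(D \right)} = 3 \cdot 62 = 186$)
$W{\left(149 \right)} + \left(4776 - 2435\right) = 186 + \left(4776 - 2435\right) = 186 + 2341 = 2527$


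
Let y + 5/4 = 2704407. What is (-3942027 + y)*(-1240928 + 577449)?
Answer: 3284542837315/4 ≈ 8.2114e+11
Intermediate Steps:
y = 10817623/4 (y = -5/4 + 2704407 = 10817623/4 ≈ 2.7044e+6)
(-3942027 + y)*(-1240928 + 577449) = (-3942027 + 10817623/4)*(-1240928 + 577449) = -4950485/4*(-663479) = 3284542837315/4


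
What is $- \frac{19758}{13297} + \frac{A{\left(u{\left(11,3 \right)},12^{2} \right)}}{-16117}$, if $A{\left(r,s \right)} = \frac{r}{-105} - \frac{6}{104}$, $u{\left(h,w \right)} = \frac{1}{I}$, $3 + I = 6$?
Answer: $- \frac{5216028799571}{3510360928620} \approx -1.4859$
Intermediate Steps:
$I = 3$ ($I = -3 + 6 = 3$)
$u{\left(h,w \right)} = \frac{1}{3}$
$A{\left(r,s \right)} = - \frac{3}{52} - \frac{r}{105}$ ($A{\left(r,s \right)} = r \left(- \frac{1}{105}\right) - \frac{3}{52} = - \frac{r}{105} - \frac{3}{52} = - \frac{3}{52} - \frac{r}{105}$)
$- \frac{19758}{13297} + \frac{A{\left(u{\left(11,3 \right)},12^{2} \right)}}{-16117} = - \frac{19758}{13297} + \frac{- \frac{3}{52} - \frac{1}{315}}{-16117} = \left(-19758\right) \frac{1}{13297} + \left(- \frac{3}{52} - \frac{1}{315}\right) \left(- \frac{1}{16117}\right) = - \frac{19758}{13297} - - \frac{997}{263996460} = - \frac{19758}{13297} + \frac{997}{263996460} = - \frac{5216028799571}{3510360928620}$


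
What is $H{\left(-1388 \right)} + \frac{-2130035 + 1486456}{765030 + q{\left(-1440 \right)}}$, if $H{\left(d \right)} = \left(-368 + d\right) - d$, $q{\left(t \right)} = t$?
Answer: $- \frac{281644699}{763590} \approx -368.84$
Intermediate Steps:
$H{\left(d \right)} = -368$
$H{\left(-1388 \right)} + \frac{-2130035 + 1486456}{765030 + q{\left(-1440 \right)}} = -368 + \frac{-2130035 + 1486456}{765030 - 1440} = -368 - \frac{643579}{763590} = - \frac{281644699}{763590}$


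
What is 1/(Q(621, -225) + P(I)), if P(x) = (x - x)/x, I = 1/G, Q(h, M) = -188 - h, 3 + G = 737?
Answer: -1/809 ≈ -0.0012361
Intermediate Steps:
G = 734 (G = -3 + 737 = 734)
I = 1/734 ≈ 0.0013624
P(x) = 0 (P(x) = 0/x = 0)
1/(Q(621, -225) + P(I)) = 1/((-188 - 1*621) + 0) = 1/((-188 - 621) + 0) = 1/(-809 + 0) = 1/(-809) = -1/809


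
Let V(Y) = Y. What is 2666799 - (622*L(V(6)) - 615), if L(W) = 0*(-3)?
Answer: 2667414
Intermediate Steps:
L(W) = 0
2666799 - (622*L(V(6)) - 615) = 2666799 - (622*0 - 615) = 2666799 - (0 - 615) = 2666799 - 1*(-615) = 2666799 + 615 = 2667414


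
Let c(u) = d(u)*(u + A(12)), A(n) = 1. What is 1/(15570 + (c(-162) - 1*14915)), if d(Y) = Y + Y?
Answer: 1/52819 ≈ 1.8933e-5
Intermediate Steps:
d(Y) = 2*Y
c(u) = 2*u*(1 + u) (c(u) = (2*u)*(u + 1) = (2*u)*(1 + u) = 2*u*(1 + u))
1/(15570 + (c(-162) - 1*14915)) = 1/(15570 + (2*(-162)*(1 - 162) - 1*14915)) = 1/(15570 + (2*(-162)*(-161) - 14915)) = 1/(15570 + (52164 - 14915)) = 1/(15570 + 37249) = 1/52819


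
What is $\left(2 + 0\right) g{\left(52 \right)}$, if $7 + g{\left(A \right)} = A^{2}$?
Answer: $5394$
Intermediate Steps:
$g{\left(A \right)} = -7 + A^{2}$
$\left(2 + 0\right) g{\left(52 \right)} = \left(2 + 0\right) \left(-7 + 52^{2}\right) = 2 \left(-7 + 2704\right) = 2 \cdot 2697 = 5394$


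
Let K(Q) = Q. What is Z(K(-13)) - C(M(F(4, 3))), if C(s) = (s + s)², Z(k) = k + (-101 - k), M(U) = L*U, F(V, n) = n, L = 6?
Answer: -1397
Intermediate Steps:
M(U) = 6*U
Z(k) = -101
C(s) = 4*s² (C(s) = (2*s)² = 4*s²)
Z(K(-13)) - C(M(F(4, 3))) = -101 - 4*(6*3)² = -101 - 4*18² = -101 - 4*324 = -101 - 1*1296 = -101 - 1296 = -1397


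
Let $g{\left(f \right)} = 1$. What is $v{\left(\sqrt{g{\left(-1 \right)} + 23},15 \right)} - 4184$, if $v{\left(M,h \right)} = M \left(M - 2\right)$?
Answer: $-4160 - 4 \sqrt{6} \approx -4169.8$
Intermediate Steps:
$v{\left(M,h \right)} = M \left(-2 + M\right)$
$v{\left(\sqrt{g{\left(-1 \right)} + 23},15 \right)} - 4184 = \sqrt{1 + 23} \left(-2 + \sqrt{1 + 23}\right) - 4184 = \sqrt{24} \left(-2 + \sqrt{24}\right) - 4184 = 2 \sqrt{6} \left(-2 + 2 \sqrt{6}\right) - 4184 = -4184 + 2 \sqrt{6} \left(-2 + 2 \sqrt{6}\right)$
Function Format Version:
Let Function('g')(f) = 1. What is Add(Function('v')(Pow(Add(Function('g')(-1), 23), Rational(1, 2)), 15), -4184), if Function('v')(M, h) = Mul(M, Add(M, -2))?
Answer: Add(-4160, Mul(-4, Pow(6, Rational(1, 2)))) ≈ -4169.8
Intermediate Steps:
Function('v')(M, h) = Mul(M, Add(-2, M))
Add(Function('v')(Pow(Add(Function('g')(-1), 23), Rational(1, 2)), 15), -4184) = Add(Mul(Pow(Add(1, 23), Rational(1, 2)), Add(-2, Pow(Add(1, 23), Rational(1, 2)))), -4184) = Add(Mul(Pow(24, Rational(1, 2)), Add(-2, Pow(24, Rational(1, 2)))), -4184) = Add(Mul(Mul(2, Pow(6, Rational(1, 2))), Add(-2, Mul(2, Pow(6, Rational(1, 2))))), -4184) = Add(Mul(2, Pow(6, Rational(1, 2)), Add(-2, Mul(2, Pow(6, Rational(1, 2))))), -4184) = Add(-4184, Mul(2, Pow(6, Rational(1, 2)), Add(-2, Mul(2, Pow(6, Rational(1, 2))))))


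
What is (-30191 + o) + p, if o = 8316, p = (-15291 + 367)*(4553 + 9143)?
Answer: -204420979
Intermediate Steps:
p = -204399104 (p = -14924*13696 = -204399104)
(-30191 + o) + p = (-30191 + 8316) - 204399104 = -21875 - 204399104 = -204420979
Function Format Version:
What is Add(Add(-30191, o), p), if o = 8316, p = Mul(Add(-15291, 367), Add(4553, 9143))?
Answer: -204420979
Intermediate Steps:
p = -204399104 (p = Mul(-14924, 13696) = -204399104)
Add(Add(-30191, o), p) = Add(Add(-30191, 8316), -204399104) = Add(-21875, -204399104) = -204420979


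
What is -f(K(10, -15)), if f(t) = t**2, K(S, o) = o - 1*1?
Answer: -256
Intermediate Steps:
K(S, o) = -1 + o (K(S, o) = o - 1 = -1 + o)
-f(K(10, -15)) = -(-1 - 15)**2 = -1*(-16)**2 = -1*256 = -256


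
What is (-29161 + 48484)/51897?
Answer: 6441/17299 ≈ 0.37233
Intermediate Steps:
(-29161 + 48484)/51897 = 19323*(1/51897) = 6441/17299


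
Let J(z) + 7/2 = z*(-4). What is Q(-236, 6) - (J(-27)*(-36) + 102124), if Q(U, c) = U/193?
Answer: -18984102/193 ≈ -98363.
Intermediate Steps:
Q(U, c) = U/193 (Q(U, c) = U*(1/193) = U/193)
J(z) = -7/2 - 4*z (J(z) = -7/2 + z*(-4) = -7/2 - 4*z)
Q(-236, 6) - (J(-27)*(-36) + 102124) = (1/193)*(-236) - ((-7/2 - 4*(-27))*(-36) + 102124) = -236/193 - ((-7/2 + 108)*(-36) + 102124) = -236/193 - ((209/2)*(-36) + 102124) = -236/193 - (-3762 + 102124) = -236/193 - 1*98362 = -236/193 - 98362 = -18984102/193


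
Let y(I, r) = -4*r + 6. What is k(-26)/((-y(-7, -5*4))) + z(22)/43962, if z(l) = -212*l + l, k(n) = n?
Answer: 185950/945183 ≈ 0.19673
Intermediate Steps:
y(I, r) = 6 - 4*r
z(l) = -211*l
k(-26)/((-y(-7, -5*4))) + z(22)/43962 = -26*(-1/(6 - (-20)*4)) - 211*22/43962 = -26*(-1/(6 - 4*(-20))) - 4642*1/43962 = -26*(-1/(6 + 80)) - 2321/21981 = -26/((-1*86)) - 2321/21981 = -26/(-86) - 2321/21981 = -26*(-1/86) - 2321/21981 = 13/43 - 2321/21981 = 185950/945183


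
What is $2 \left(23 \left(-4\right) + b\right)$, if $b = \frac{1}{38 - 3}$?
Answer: $- \frac{6438}{35} \approx -183.94$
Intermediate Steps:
$b = \frac{1}{35} \approx 0.028571$
$2 \left(23 \left(-4\right) + b\right) = 2 \left(23 \left(-4\right) + \frac{1}{35}\right) = 2 \left(-92 + \frac{1}{35}\right) = 2 \left(- \frac{3219}{35}\right) = - \frac{6438}{35}$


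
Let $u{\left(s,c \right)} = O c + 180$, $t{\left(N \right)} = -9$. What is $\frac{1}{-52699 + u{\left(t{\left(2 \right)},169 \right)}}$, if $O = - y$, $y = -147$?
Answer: $- \frac{1}{27676} \approx -3.6132 \cdot 10^{-5}$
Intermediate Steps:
$O = 147$ ($O = \left(-1\right) \left(-147\right) = 147$)
$u{\left(s,c \right)} = 180 + 147 c$ ($u{\left(s,c \right)} = 147 c + 180 = 180 + 147 c$)
$\frac{1}{-52699 + u{\left(t{\left(2 \right)},169 \right)}} = \frac{1}{-52699 + \left(180 + 147 \cdot 169\right)} = \frac{1}{-52699 + \left(180 + 24843\right)} = \frac{1}{-52699 + 25023} = \frac{1}{-27676} = - \frac{1}{27676}$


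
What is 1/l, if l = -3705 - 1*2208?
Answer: -1/5913 ≈ -0.00016912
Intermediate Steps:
l = -5913 (l = -3705 - 2208 = -5913)
1/l = 1/(-5913) = -1/5913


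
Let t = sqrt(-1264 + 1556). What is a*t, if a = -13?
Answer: -26*sqrt(73) ≈ -222.14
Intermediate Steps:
t = 2*sqrt(73) (t = sqrt(292) = 2*sqrt(73) ≈ 17.088)
a*t = -26*sqrt(73)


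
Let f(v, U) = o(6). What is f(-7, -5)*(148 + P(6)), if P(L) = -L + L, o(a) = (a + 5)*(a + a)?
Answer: 19536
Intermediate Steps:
o(a) = 2*a*(5 + a) (o(a) = (5 + a)*(2*a) = 2*a*(5 + a))
f(v, U) = 132 (f(v, U) = 2*6*(5 + 6) = 2*6*11 = 132)
P(L) = 0
f(-7, -5)*(148 + P(6)) = 132*(148 + 0) = 132*148 = 19536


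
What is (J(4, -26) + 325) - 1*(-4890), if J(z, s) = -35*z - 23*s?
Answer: 5673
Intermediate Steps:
(J(4, -26) + 325) - 1*(-4890) = ((-35*4 - 23*(-26)) + 325) - 1*(-4890) = ((-140 + 598) + 325) + 4890 = (458 + 325) + 4890 = 783 + 4890 = 5673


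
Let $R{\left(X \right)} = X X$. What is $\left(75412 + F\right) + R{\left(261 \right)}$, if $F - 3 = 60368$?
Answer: $203904$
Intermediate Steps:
$F = 60371$ ($F = 3 + 60368 = 60371$)
$R{\left(X \right)} = X^{2}$
$\left(75412 + F\right) + R{\left(261 \right)} = \left(75412 + 60371\right) + 261^{2} = 135783 + 68121 = 203904$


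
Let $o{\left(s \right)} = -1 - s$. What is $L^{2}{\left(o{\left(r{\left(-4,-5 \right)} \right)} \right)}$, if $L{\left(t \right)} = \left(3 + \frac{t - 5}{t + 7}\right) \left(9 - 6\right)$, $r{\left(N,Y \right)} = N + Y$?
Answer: $\frac{2304}{25} \approx 92.16$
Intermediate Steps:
$L{\left(t \right)} = 9 + \frac{3 \left(-5 + t\right)}{7 + t}$ ($L{\left(t \right)} = \left(3 + \frac{-5 + t}{7 + t}\right) 3 = 9 + \frac{3 \left(-5 + t\right)}{7 + t}$)
$L^{2}{\left(o{\left(r{\left(-4,-5 \right)} \right)} \right)} = \left(\frac{12 \left(4 - -8\right)}{7 - -8}\right)^{2} = \left(\frac{12 \left(4 + \left(-1 + 9\right)\right)}{7 + \left(-1 + 9\right)}\right)^{2} = \left(\frac{12 \left(4 + 8\right)}{7 + 8}\right)^{2} = \left(12 \cdot \frac{1}{15} \cdot 12\right)^{2} = \left(\frac{48}{5}\right)^{2} = \frac{2304}{25}$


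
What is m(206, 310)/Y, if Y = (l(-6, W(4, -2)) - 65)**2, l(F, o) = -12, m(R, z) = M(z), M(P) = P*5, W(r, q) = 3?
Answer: 1550/5929 ≈ 0.26143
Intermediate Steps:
M(P) = 5*P
m(R, z) = 5*z
Y = 5929 (Y = (-12 - 65)**2 = (-77)**2 = 5929)
m(206, 310)/Y = (5*310)/5929 = 1550*(1/5929) = 1550/5929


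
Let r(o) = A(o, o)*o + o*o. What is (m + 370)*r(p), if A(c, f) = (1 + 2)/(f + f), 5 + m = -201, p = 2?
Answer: 902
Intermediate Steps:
m = -206 (m = -5 - 201 = -206)
A(c, f) = 3/(2*f) (A(c, f) = 3/((2*f)) = 3*(1/(2*f)) = 3/(2*f))
r(o) = 3/2 + o² (r(o) = (3/(2*o))*o + o*o = 3/2 + o²)
(m + 370)*r(p) = (-206 + 370)*(3/2 + 2²) = 164*(3/2 + 4) = 164*(11/2) = 902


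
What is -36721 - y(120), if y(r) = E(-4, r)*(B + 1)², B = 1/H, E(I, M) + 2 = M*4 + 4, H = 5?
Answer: -935377/25 ≈ -37415.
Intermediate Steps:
E(I, M) = 2 + 4*M (E(I, M) = -2 + (M*4 + 4) = -2 + (4*M + 4) = -2 + (4 + 4*M) = 2 + 4*M)
B = ⅕ (B = 1/5 = ⅕ ≈ 0.20000)
y(r) = 72/25 + 144*r/25 (y(r) = (2 + 4*r)*(⅕ + 1)² = (2 + 4*r)*(6/5)² = (2 + 4*r)*(36/25) = 72/25 + 144*r/25)
-36721 - y(120) = -36721 - (72/25 + (144/25)*120) = -36721 - (72/25 + 3456/5) = -36721 - 1*17352/25 = -36721 - 17352/25 = -935377/25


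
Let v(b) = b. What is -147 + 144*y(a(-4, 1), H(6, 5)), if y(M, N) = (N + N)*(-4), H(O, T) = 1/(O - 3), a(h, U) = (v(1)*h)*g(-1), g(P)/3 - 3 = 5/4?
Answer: -531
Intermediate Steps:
g(P) = 51/4 (g(P) = 9 + 3*(5/4) = 9 + 15/4 = 51/4)
a(h, U) = 51*h/4 (a(h, U) = (1*h)*(51/4) = h*(51/4) = 51*h/4)
H(O, T) = 1/(-3 + O)
y(M, N) = -8*N (y(M, N) = (2*N)*(-4) = -8*N)
-147 + 144*y(a(-4, 1), H(6, 5)) = -147 + 144*(-8/(-3 + 6)) = -147 + 144*(-8/3) = -147 - 384 = -531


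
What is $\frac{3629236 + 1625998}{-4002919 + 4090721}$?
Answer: $\frac{2627617}{43901} \approx 59.853$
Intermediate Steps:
$\frac{3629236 + 1625998}{-4002919 + 4090721} = \frac{5255234}{87802} = 5255234 \cdot \frac{1}{87802} = \frac{2627617}{43901}$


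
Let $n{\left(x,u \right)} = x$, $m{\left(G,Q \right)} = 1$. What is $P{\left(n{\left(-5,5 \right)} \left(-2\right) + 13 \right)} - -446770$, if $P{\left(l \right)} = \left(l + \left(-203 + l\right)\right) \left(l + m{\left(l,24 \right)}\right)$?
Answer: $443002$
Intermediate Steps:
$P{\left(l \right)} = \left(1 + l\right) \left(-203 + 2 l\right)$ ($P{\left(l \right)} = \left(l + \left(-203 + l\right)\right) \left(l + 1\right) = \left(-203 + 2 l\right) \left(1 + l\right) = \left(1 + l\right) \left(-203 + 2 l\right)$)
$P{\left(n{\left(-5,5 \right)} \left(-2\right) + 13 \right)} - -446770 = \left(-203 - 201 \left(\left(-5\right) \left(-2\right) + 13\right) + 2 \left(\left(-5\right) \left(-2\right) + 13\right)^{2}\right) - -446770 = \left(-203 - 201 \left(10 + 13\right) + 2 \left(10 + 13\right)^{2}\right) + 446770 = \left(-203 - 4623 + 2 \cdot 23^{2}\right) + 446770 = \left(-203 - 4623 + 2 \cdot 529\right) + 446770 = \left(-203 - 4623 + 1058\right) + 446770 = -3768 + 446770 = 443002$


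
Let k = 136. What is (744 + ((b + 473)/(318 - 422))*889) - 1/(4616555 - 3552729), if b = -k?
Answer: -118200111173/55318952 ≈ -2136.7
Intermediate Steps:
b = -136 (b = -1*136 = -136)
(744 + ((b + 473)/(318 - 422))*889) - 1/(4616555 - 3552729) = (744 + ((-136 + 473)/(318 - 422))*889) - 1/(4616555 - 3552729) = (744 + (337/(-104))*889) - 1/1063826 = (744 + (337*(-1/104))*889) - 1*1/1063826 = (744 - 337/104*889) - 1/1063826 = (744 - 299593/104) - 1/1063826 = -222217/104 - 1/1063826 = -118200111173/55318952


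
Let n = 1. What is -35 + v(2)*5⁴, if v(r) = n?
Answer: 590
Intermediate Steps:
v(r) = 1
-35 + v(2)*5⁴ = -35 + 1*5⁴ = -35 + 1*625 = -35 + 625 = 590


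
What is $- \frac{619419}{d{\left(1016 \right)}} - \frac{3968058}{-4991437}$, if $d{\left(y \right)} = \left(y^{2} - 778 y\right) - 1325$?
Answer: $- \frac{37500709177}{21058872703} \approx -1.7808$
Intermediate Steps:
$d{\left(y \right)} = -1325 + y^{2} - 778 y$
$- \frac{619419}{d{\left(1016 \right)}} - \frac{3968058}{-4991437} = - \frac{619419}{-1325 + 1016^{2} - 790448} - \frac{3968058}{-4991437} = - \frac{619419}{-1325 + 1032256 - 790448} - - \frac{3968058}{4991437} = - \frac{619419}{240483} + \frac{3968058}{4991437} = \left(-619419\right) \frac{1}{240483} + \frac{3968058}{4991437} = - \frac{10867}{4219} + \frac{3968058}{4991437} = - \frac{37500709177}{21058872703}$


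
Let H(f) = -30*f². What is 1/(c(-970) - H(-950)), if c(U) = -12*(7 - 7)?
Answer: 1/27075000 ≈ 3.6934e-8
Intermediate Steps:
c(U) = 0 (c(U) = -12*0 = 0)
1/(c(-970) - H(-950)) = 1/(0 - (-30)*(-950)²) = 1/(0 - (-30)*902500) = 1/(0 - 1*(-27075000)) = 1/(0 + 27075000) = 1/27075000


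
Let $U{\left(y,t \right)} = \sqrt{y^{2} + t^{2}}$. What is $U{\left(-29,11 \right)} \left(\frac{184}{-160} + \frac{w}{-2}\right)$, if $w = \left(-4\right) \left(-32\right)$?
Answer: $- \frac{1303 \sqrt{962}}{20} \approx -2020.7$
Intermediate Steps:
$w = 128$
$U{\left(y,t \right)} = \sqrt{t^{2} + y^{2}}$
$U{\left(-29,11 \right)} \left(\frac{184}{-160} + \frac{w}{-2}\right) = \sqrt{11^{2} + \left(-29\right)^{2}} \left(\frac{184}{-160} + \frac{128}{-2}\right) = \sqrt{121 + 841} \left(184 \left(- \frac{1}{160}\right) + 128 \left(- \frac{1}{2}\right)\right) = \sqrt{962} \left(- \frac{23}{20} - 64\right) = \sqrt{962} \left(- \frac{1303}{20}\right) = - \frac{1303 \sqrt{962}}{20}$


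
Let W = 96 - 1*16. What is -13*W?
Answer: -1040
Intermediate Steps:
W = 80 (W = 96 - 16 = 80)
-13*W = -13*80 = -1040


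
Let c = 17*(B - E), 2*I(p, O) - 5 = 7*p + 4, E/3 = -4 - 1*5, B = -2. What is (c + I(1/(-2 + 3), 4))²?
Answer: 187489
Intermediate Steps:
E = -27 (E = 3*(-4 - 1*5) = 3*(-4 - 5) = 3*(-9) = -27)
I(p, O) = 9/2 + 7*p/2 (I(p, O) = 5/2 + (7*p + 4)/2 = 5/2 + (4 + 7*p)/2 = 5/2 + (2 + 7*p/2) = 9/2 + 7*p/2)
c = 425 (c = 17*(-2 - 1*(-27)) = 17*(-2 + 27) = 17*25 = 425)
(c + I(1/(-2 + 3), 4))² = (425 + (9/2 + 7/(2*(-2 + 3))))² = (425 + (9/2 + (7/2)/1))² = (425 + (9/2 + (7/2)*1))² = (425 + (9/2 + 7/2))² = (425 + 8)² = 433² = 187489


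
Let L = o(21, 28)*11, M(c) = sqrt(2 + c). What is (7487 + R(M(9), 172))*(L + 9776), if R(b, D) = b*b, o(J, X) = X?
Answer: 75609832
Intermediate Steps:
R(b, D) = b**2
L = 308 (L = 28*11 = 308)
(7487 + R(M(9), 172))*(L + 9776) = (7487 + (sqrt(2 + 9))**2)*(308 + 9776) = (7487 + (sqrt(11))**2)*10084 = (7487 + 11)*10084 = 7498*10084 = 75609832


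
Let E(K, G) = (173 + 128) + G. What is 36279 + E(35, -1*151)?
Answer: 36429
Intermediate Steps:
E(K, G) = 301 + G
36279 + E(35, -1*151) = 36279 + (301 - 1*151) = 36279 + (301 - 151) = 36279 + 150 = 36429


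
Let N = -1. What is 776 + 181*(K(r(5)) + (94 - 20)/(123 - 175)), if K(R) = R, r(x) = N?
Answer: 8773/26 ≈ 337.42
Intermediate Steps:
r(x) = -1
776 + 181*(K(r(5)) + (94 - 20)/(123 - 175)) = 776 + 181*(-1 + (94 - 20)/(123 - 175)) = 776 + 181*(-1 + 74/(-52)) = 776 + 181*(-1 + 74*(-1/52)) = 776 + 181*(-1 - 37/26) = 776 + 181*(-63/26) = 776 - 11403/26 = 8773/26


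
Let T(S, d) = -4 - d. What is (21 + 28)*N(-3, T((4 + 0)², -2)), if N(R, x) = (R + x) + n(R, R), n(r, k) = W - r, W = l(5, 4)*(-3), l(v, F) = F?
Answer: -686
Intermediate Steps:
W = -12 (W = 4*(-3) = -12)
n(r, k) = -12 - r
N(R, x) = -12 + x (N(R, x) = (R + x) + (-12 - R) = -12 + x)
(21 + 28)*N(-3, T((4 + 0)², -2)) = (21 + 28)*(-12 + (-4 - 1*(-2))) = 49*(-12 + (-4 + 2)) = 49*(-12 - 2) = 49*(-14) = -686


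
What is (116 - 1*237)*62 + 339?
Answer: -7163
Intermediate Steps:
(116 - 1*237)*62 + 339 = (116 - 237)*62 + 339 = -121*62 + 339 = -7502 + 339 = -7163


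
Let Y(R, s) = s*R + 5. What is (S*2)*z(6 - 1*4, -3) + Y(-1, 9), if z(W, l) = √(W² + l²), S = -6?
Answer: -4 - 12*√13 ≈ -47.267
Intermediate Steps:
Y(R, s) = 5 + R*s (Y(R, s) = R*s + 5 = 5 + R*s)
(S*2)*z(6 - 1*4, -3) + Y(-1, 9) = (-6*2)*√((6 - 1*4)² + (-3)²) + (5 - 1*9) = -12*√((6 - 4)² + 9) + (5 - 9) = -12*√(2² + 9) - 4 = -12*√(4 + 9) - 4 = -12*√13 - 4 = -4 - 12*√13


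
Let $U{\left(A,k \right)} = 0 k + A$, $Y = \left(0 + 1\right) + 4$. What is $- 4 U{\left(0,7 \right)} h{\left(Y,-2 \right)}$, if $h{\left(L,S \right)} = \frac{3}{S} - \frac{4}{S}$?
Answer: $0$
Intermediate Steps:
$Y = 5$ ($Y = 1 + 4 = 5$)
$U{\left(A,k \right)} = A$ ($U{\left(A,k \right)} = 0 + A = A$)
$h{\left(L,S \right)} = - \frac{1}{S}$
$- 4 U{\left(0,7 \right)} h{\left(Y,-2 \right)} = \left(-4\right) 0 \left(- \frac{1}{-2}\right) = 0 \left(\left(-1\right) \left(- \frac{1}{2}\right)\right) = 0 \cdot \frac{1}{2} = 0$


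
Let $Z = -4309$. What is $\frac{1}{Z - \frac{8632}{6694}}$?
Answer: $- \frac{3347}{14426539} \approx -0.000232$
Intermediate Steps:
$\frac{1}{Z - \frac{8632}{6694}} = \frac{1}{-4309 - \frac{8632}{6694}} = \frac{1}{-4309 - \frac{4316}{3347}} = \frac{1}{- \frac{14426539}{3347}} = - \frac{3347}{14426539}$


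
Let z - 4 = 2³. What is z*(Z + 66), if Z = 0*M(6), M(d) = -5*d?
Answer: 792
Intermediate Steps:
z = 12 (z = 4 + 2³ = 4 + 8 = 12)
Z = 0 (Z = 0*(-5*6) = 0*(-30) = 0)
z*(Z + 66) = 12*(0 + 66) = 12*66 = 792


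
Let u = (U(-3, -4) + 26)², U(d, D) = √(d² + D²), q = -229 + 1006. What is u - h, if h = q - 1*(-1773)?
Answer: -1589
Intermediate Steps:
q = 777
U(d, D) = √(D² + d²)
h = 2550 (h = 777 - 1*(-1773) = 777 + 1773 = 2550)
u = 961 (u = (√((-4)² + (-3)²) + 26)² = (√(16 + 9) + 26)² = (√25 + 26)² = (5 + 26)² = 31² = 961)
u - h = 961 - 1*2550 = 961 - 2550 = -1589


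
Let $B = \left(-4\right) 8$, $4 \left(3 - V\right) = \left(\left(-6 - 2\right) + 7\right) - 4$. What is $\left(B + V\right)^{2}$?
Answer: $\frac{12321}{16} \approx 770.06$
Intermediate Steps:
$V = \frac{17}{4}$ ($V = 3 - \frac{\left(\left(-6 - 2\right) + 7\right) - 4}{4} = 3 - \frac{\left(-8 + 7\right) - 4}{4} = 3 - \frac{-1 - 4}{4} = 3 - - \frac{5}{4} = 3 + \frac{5}{4} = \frac{17}{4} \approx 4.25$)
$B = -32$
$\left(B + V\right)^{2} = \left(-32 + \frac{17}{4}\right)^{2} = \left(- \frac{111}{4}\right)^{2} = \frac{12321}{16}$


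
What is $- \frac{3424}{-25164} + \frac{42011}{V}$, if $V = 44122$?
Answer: $\frac{302059633}{277571502} \approx 1.0882$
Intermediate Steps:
$- \frac{3424}{-25164} + \frac{42011}{V} = - \frac{3424}{-25164} + \frac{42011}{44122} = \left(-3424\right) \left(- \frac{1}{25164}\right) + 42011 \cdot \frac{1}{44122} = \frac{856}{6291} + \frac{42011}{44122} = \frac{302059633}{277571502}$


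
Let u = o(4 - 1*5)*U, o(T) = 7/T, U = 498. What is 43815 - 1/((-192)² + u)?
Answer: 1462457069/33378 ≈ 43815.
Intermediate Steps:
u = -3486 (u = (7/(4 - 1*5))*498 = (7/(4 - 5))*498 = (7/(-1))*498 = (7*(-1))*498 = -7*498 = -3486)
43815 - 1/((-192)² + u) = 43815 - 1/((-192)² - 3486) = 43815 - 1/(36864 - 3486) = 43815 - 1/33378 = 1462457069/33378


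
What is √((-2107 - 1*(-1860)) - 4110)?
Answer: I*√4357 ≈ 66.008*I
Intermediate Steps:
√((-2107 - 1*(-1860)) - 4110) = √((-2107 + 1860) - 4110) = √(-247 - 4110) = √(-4357) = I*√4357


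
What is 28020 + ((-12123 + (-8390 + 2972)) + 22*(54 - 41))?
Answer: 10765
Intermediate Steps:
28020 + ((-12123 + (-8390 + 2972)) + 22*(54 - 41)) = 28020 + ((-12123 - 5418) + 22*13) = 28020 + (-17541 + 286) = 28020 - 17255 = 10765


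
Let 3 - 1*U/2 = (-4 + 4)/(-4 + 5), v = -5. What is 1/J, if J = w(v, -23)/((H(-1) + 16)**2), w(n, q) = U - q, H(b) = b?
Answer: 225/29 ≈ 7.7586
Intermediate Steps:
U = 6 (U = 6 - 2*(-4 + 4)/(-4 + 5) = 6 - 0/1 = 6 - 0 = 6 - 2*0 = 6 + 0 = 6)
w(n, q) = 6 - q
J = 29/225 (J = (6 - 1*(-23))/((-1 + 16)**2) = (6 + 23)/(15**2) = 29/225 ≈ 0.12889)
1/J = 1/(29/225) = 225/29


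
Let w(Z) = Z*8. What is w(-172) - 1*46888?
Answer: -48264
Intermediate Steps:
w(Z) = 8*Z
w(-172) - 1*46888 = 8*(-172) - 1*46888 = -1376 - 46888 = -48264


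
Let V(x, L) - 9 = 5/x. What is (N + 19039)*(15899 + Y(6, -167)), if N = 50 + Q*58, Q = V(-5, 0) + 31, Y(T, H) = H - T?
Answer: 335765826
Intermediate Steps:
V(x, L) = 9 + 5/x
Q = 39 (Q = (9 + 5/(-5)) + 31 = (9 + 5*(-⅕)) + 31 = (9 - 1) + 31 = 8 + 31 = 39)
N = 2312 (N = 50 + 39*58 = 50 + 2262 = 2312)
(N + 19039)*(15899 + Y(6, -167)) = (2312 + 19039)*(15899 + (-167 - 1*6)) = 21351*(15899 + (-167 - 6)) = 21351*(15899 - 173) = 21351*15726 = 335765826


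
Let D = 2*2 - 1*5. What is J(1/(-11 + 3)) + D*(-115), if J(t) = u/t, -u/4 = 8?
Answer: 371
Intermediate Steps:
u = -32 (u = -4*8 = -32)
D = -1 (D = 4 - 5 = -1)
J(t) = -32/t
J(1/(-11 + 3)) + D*(-115) = -32/(1/(-11 + 3)) - 1*(-115) = -32/(1/(-8)) + 115 = -32/(-⅛) + 115 = -32*(-8) + 115 = 256 + 115 = 371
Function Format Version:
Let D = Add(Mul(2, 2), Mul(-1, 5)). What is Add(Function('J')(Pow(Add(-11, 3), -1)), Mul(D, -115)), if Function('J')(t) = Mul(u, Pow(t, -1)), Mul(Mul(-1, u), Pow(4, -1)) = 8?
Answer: 371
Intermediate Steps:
u = -32 (u = Mul(-4, 8) = -32)
D = -1 (D = Add(4, -5) = -1)
Function('J')(t) = Mul(-32, Pow(t, -1))
Add(Function('J')(Pow(Add(-11, 3), -1)), Mul(D, -115)) = Add(Mul(-32, Pow(Pow(Add(-11, 3), -1), -1)), Mul(-1, -115)) = Add(Mul(-32, Pow(Pow(-8, -1), -1)), 115) = Add(Mul(-32, Pow(Rational(-1, 8), -1)), 115) = Add(Mul(-32, -8), 115) = Add(256, 115) = 371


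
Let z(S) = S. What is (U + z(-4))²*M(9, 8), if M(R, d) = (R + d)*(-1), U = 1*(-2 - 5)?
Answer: -2057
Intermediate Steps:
U = -7 (U = 1*(-7) = -7)
M(R, d) = -R - d
(U + z(-4))²*M(9, 8) = (-7 - 4)²*(-1*9 - 1*8) = (-11)²*(-9 - 8) = 121*(-17) = -2057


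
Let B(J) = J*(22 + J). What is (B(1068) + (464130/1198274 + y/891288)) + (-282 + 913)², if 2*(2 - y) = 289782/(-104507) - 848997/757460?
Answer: 12007313603786942473164805133/7685756036726289762240 ≈ 1.5623e+6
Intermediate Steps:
y = 624863892079/158319744440 (y = 2 - (289782/(-104507) - 848997/757460)/2 = 2 - (289782*(-1/104507) - 848997*1/757460)/2 = 2 - (-289782/104507 - 848997/757460)/2 = 2 - ½*(-308224403199/79159872220) = 2 + 308224403199/158319744440 = 624863892079/158319744440 ≈ 3.9468)
(B(1068) + (464130/1198274 + y/891288)) + (-282 + 913)² = (1068*(22 + 1068) + (464130/1198274 + (624863892079/158319744440)/891288)) + (-282 + 913)² = (1068*1090 + (464130*(1/1198274) + (624863892079/158319744440)*(1/891288))) + 631² = (1164120 + (232065/599137 + 624863892079/141108488382438720)) + 398161 = (1164120 + 2976974157777122735693/7685756036726289762240) + 398161 = 8947145294447966215141564493/7685756036726289762240 + 398161 = 12007313603786942473164805133/7685756036726289762240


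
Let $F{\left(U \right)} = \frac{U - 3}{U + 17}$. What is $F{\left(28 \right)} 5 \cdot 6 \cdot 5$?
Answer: $\frac{250}{3} \approx 83.333$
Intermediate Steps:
$F{\left(U \right)} = \frac{-3 + U}{17 + U}$
$F{\left(28 \right)} 5 \cdot 6 \cdot 5 = \frac{-3 + 28}{17 + 28} \cdot 5 \cdot 6 \cdot 5 = \frac{1}{45} \cdot 25 \cdot 30 \cdot 5 = \frac{1}{45} \cdot 25 \cdot 150 = \frac{5}{9} \cdot 150 = \frac{250}{3}$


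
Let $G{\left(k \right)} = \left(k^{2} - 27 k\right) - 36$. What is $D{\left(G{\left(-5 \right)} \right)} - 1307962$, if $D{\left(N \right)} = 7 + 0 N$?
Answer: $-1307955$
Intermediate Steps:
$G{\left(k \right)} = -36 + k^{2} - 27 k$
$D{\left(N \right)} = 7$ ($D{\left(N \right)} = 7 + 0 = 7$)
$D{\left(G{\left(-5 \right)} \right)} - 1307962 = 7 - 1307962 = -1307955$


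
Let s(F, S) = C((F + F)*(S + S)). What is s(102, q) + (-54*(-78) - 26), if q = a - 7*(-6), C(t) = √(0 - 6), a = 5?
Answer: 4186 + I*√6 ≈ 4186.0 + 2.4495*I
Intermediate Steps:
C(t) = I*√6 (C(t) = √(-6) = I*√6)
q = 47 (q = 5 - 7*(-6) = 5 + 42 = 47)
s(F, S) = I*√6
s(102, q) + (-54*(-78) - 26) = I*√6 + (-54*(-78) - 26) = I*√6 + (4212 - 26) = I*√6 + 4186 = 4186 + I*√6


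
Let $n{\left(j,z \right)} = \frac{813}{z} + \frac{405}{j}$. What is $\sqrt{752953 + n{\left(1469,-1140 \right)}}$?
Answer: $\frac{7 \sqrt{1197077668564895}}{279110} \approx 867.73$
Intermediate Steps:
$n{\left(j,z \right)} = \frac{405}{j} + \frac{813}{z}$
$\sqrt{752953 + n{\left(1469,-1140 \right)}} = \sqrt{752953 + \left(\frac{405}{1469} + \frac{813}{-1140}\right)} = \sqrt{752953 + \left(405 \cdot \frac{1}{1469} + 813 \left(- \frac{1}{1140}\right)\right)} = \sqrt{752953 + \left(\frac{405}{1469} - \frac{271}{380}\right)} = \sqrt{752953 - \frac{244199}{558220}} = \sqrt{\frac{420313179461}{558220}} = \frac{7 \sqrt{1197077668564895}}{279110}$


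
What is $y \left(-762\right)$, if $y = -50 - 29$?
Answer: $60198$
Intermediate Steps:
$y = -79$ ($y = -50 - 29 = -79$)
$y \left(-762\right) = \left(-79\right) \left(-762\right) = 60198$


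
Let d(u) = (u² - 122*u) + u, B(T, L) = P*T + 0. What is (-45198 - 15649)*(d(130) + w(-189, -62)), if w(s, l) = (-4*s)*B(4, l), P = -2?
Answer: 296811666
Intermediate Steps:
B(T, L) = -2*T (B(T, L) = -2*T + 0 = -2*T)
d(u) = u² - 121*u
w(s, l) = 32*s (w(s, l) = (-4*s)*(-2*4) = -4*s*(-8) = 32*s)
(-45198 - 15649)*(d(130) + w(-189, -62)) = (-45198 - 15649)*(130*(-121 + 130) + 32*(-189)) = -60847*(130*9 - 6048) = -60847*(1170 - 6048) = -60847*(-4878) = 296811666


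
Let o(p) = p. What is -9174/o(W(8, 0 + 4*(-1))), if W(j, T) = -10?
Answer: 4587/5 ≈ 917.40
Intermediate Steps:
-9174/o(W(8, 0 + 4*(-1))) = -9174/(-10) = -9174*(-1/10) = 4587/5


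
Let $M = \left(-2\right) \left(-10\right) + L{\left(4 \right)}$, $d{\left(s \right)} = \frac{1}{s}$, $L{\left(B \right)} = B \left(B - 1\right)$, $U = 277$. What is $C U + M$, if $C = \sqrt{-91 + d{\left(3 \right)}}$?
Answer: $32 + \frac{1108 i \sqrt{51}}{3} \approx 32.0 + 2637.6 i$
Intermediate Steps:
$L{\left(B \right)} = B \left(-1 + B\right)$
$M = 32$ ($M = \left(-2\right) \left(-10\right) + 4 \left(-1 + 4\right) = 20 + 4 \cdot 3 = 20 + 12 = 32$)
$C = \frac{4 i \sqrt{51}}{3}$ ($C = \sqrt{-91 + \frac{1}{3}} = \sqrt{- \frac{272}{3}} = \frac{4 i \sqrt{51}}{3} \approx 9.5219 i$)
$C U + M = \frac{4 i \sqrt{51}}{3} \cdot 277 + 32 = \frac{1108 i \sqrt{51}}{3} + 32 = 32 + \frac{1108 i \sqrt{51}}{3}$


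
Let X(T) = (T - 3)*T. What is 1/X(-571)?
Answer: 1/327754 ≈ 3.0511e-6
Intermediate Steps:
X(T) = T*(-3 + T) (X(T) = (-3 + T)*T = T*(-3 + T))
1/X(-571) = 1/(-571*(-3 - 571)) = 1/(-571*(-574)) = 1/327754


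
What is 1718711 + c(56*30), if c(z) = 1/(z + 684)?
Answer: 4063032805/2364 ≈ 1.7187e+6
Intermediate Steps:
c(z) = 1/(684 + z)
1718711 + c(56*30) = 1718711 + 1/(684 + 56*30) = 1718711 + 1/(684 + 1680) = 1718711 + 1/2364 = 4063032805/2364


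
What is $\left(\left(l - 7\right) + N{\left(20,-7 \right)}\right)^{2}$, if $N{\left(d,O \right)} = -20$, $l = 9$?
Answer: $324$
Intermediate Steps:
$\left(\left(l - 7\right) + N{\left(20,-7 \right)}\right)^{2} = \left(\left(9 - 7\right) - 20\right)^{2} = \left(2 - 20\right)^{2} = \left(-18\right)^{2} = 324$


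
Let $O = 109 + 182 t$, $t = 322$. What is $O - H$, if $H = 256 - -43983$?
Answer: $14474$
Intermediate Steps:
$H = 44239$ ($H = 256 + 43983 = 44239$)
$O = 58713$ ($O = 109 + 182 \cdot 322 = 109 + 58604 = 58713$)
$O - H = 58713 - 44239 = 14474$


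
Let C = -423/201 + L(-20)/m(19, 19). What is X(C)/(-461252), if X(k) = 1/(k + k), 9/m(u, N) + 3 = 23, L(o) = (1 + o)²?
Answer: -603/445081427384 ≈ -1.3548e-9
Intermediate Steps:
m(u, N) = 9/20 (m(u, N) = 9/(-3 + 23) = 9/20)
C = 482471/603 (C = -423/201 + (1 - 20)²/(9/20) = -423*1/201 + (-19)²*(20/9) = -141/67 + 361*(20/9) = -141/67 + 7220/9 = 482471/603 ≈ 800.12)
X(k) = 1/(2*k)
X(C)/(-461252) = (1/(2*(482471/603)))/(-461252) = ((½)*(603/482471))*(-1/461252) = (603/964942)*(-1/461252) = -603/445081427384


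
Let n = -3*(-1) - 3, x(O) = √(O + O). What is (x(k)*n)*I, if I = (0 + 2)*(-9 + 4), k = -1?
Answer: 0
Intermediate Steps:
x(O) = √2*√O (x(O) = √(2*O) = √2*√O)
n = 0 (n = 3 - 3 = 0)
I = -10 (I = 2*(-5) = -10)
(x(k)*n)*I = ((√2*√(-1))*0)*(-10) = ((√2*I)*0)*(-10) = ((I*√2)*0)*(-10) = 0*(-10) = 0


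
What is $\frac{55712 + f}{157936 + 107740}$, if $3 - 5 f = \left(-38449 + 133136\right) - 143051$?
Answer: $\frac{19231}{78140} \approx 0.24611$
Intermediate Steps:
$f = \frac{48367}{5}$ ($f = \frac{3}{5} - \frac{\left(-38449 + 133136\right) - 143051}{5} = \frac{3}{5} - \frac{94687 - 143051}{5} = \frac{3}{5} - - \frac{48364}{5} = \frac{3}{5} + \frac{48364}{5} = \frac{48367}{5} \approx 9673.4$)
$\frac{55712 + f}{157936 + 107740} = \frac{55712 + \frac{48367}{5}}{157936 + 107740} = \frac{326927}{5 \cdot 265676} = \frac{326927}{5} \cdot \frac{1}{265676} = \frac{19231}{78140}$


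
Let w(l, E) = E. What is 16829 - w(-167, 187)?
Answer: 16642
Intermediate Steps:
16829 - w(-167, 187) = 16829 - 1*187 = 16829 - 187 = 16642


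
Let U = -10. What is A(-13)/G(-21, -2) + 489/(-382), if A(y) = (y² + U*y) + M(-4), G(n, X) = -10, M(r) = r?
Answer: -5879/191 ≈ -30.780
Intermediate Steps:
A(y) = -4 + y² - 10*y (A(y) = (y² - 10*y) - 4 = -4 + y² - 10*y)
A(-13)/G(-21, -2) + 489/(-382) = (-4 + (-13)² - 10*(-13))/(-10) + 489/(-382) = (-4 + 169 + 130)*(-⅒) + 489*(-1/382) = 295*(-⅒) - 489/382 = -59/2 - 489/382 = -5879/191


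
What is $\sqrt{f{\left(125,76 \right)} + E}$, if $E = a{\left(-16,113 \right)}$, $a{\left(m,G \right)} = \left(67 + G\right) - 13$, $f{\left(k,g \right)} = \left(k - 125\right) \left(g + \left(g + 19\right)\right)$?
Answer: $\sqrt{167} \approx 12.923$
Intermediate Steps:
$f{\left(k,g \right)} = \left(-125 + k\right) \left(19 + 2 g\right)$ ($f{\left(k,g \right)} = \left(-125 + k\right) \left(g + \left(19 + g\right)\right) = \left(-125 + k\right) \left(19 + 2 g\right)$)
$a{\left(m,G \right)} = 54 + G$
$E = 167$ ($E = 54 + 113 = 167$)
$\sqrt{f{\left(125,76 \right)} + E} = \sqrt{\left(-2375 - 19000 + 19 \cdot 125 + 2 \cdot 76 \cdot 125\right) + 167} = \sqrt{\left(-2375 - 19000 + 2375 + 19000\right) + 167} = \sqrt{0 + 167} = \sqrt{167}$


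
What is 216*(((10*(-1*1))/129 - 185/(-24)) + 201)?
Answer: 1937763/43 ≈ 45064.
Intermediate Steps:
216*(((10*(-1*1))/129 - 185/(-24)) + 201) = 216*(((10*(-1))*(1/129) - 185*(-1/24)) + 201) = 216*((-10*1/129 + 185/24) + 201) = 216*((-10/129 + 185/24) + 201) = 216*(2625/344 + 201) = 216*(71769/344) = 1937763/43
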